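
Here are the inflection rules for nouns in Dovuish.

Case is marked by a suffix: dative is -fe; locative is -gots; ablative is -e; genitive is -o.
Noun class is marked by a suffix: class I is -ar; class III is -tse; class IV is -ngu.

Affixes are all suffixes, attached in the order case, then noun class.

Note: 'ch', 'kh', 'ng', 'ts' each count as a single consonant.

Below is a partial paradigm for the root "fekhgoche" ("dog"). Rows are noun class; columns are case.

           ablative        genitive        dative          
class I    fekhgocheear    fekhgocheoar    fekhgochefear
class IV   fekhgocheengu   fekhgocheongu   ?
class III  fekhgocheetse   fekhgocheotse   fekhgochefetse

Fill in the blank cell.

fekhgochefengu

Attach case dative -fe → fekhgochefe.
Attach noun class class IV -ngu → fekhgochefengu.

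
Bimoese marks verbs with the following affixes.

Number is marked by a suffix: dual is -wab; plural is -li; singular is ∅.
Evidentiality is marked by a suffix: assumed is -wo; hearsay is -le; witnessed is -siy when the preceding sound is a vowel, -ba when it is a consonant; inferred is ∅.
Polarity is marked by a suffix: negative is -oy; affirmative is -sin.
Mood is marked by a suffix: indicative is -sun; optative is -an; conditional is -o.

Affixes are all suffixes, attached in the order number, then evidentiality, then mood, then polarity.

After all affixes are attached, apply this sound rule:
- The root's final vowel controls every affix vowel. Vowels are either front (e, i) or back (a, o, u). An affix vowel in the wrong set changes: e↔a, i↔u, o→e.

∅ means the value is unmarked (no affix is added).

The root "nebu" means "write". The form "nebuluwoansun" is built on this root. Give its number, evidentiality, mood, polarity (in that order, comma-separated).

Segment: nebu-li-wo-an-sin.
number: -li → plural.
evidentiality: -wo → assumed.
mood: -an → optative.
polarity: -sin → affirmative.

plural, assumed, optative, affirmative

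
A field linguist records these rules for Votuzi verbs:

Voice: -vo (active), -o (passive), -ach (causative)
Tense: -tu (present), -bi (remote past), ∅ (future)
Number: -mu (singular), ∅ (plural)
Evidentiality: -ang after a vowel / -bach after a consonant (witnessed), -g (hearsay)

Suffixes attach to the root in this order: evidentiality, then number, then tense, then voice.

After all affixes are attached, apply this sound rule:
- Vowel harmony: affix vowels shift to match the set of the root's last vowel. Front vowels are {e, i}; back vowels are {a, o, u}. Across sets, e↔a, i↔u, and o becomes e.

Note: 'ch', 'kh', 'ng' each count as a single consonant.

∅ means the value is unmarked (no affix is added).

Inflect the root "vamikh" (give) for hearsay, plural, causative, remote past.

Attach evidentiality hearsay -g → vamikhg.
number = plural: zero marking, form stays vamikhg.
Attach tense remote past -bi → vamikhgbi.
Attach voice causative -ach → vamikhgbiach.
Apply vowel harmony: vamikhgbiach → vamikhgbiech.

vamikhgbiech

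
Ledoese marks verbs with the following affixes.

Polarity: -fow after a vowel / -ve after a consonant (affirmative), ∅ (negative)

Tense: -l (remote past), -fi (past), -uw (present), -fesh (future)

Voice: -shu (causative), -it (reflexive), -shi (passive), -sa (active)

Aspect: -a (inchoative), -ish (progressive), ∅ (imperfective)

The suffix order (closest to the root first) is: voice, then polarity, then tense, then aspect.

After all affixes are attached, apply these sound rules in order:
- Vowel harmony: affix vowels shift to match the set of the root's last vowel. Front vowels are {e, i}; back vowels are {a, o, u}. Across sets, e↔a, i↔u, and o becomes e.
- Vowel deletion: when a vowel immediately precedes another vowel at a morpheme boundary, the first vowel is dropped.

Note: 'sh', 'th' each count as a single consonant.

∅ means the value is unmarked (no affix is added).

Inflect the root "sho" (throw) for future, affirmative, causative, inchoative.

shoshufowfasha

Attach voice causative -shu → shoshu.
Attach polarity affirmative -fow (after vowel 'u') → shoshufow.
Attach tense future -fesh → shoshufowfesh.
Attach aspect inchoative -a → shoshufowfesha.
Apply vowel harmony: shoshufowfesha → shoshufowfasha.
Vowel deletion: no change.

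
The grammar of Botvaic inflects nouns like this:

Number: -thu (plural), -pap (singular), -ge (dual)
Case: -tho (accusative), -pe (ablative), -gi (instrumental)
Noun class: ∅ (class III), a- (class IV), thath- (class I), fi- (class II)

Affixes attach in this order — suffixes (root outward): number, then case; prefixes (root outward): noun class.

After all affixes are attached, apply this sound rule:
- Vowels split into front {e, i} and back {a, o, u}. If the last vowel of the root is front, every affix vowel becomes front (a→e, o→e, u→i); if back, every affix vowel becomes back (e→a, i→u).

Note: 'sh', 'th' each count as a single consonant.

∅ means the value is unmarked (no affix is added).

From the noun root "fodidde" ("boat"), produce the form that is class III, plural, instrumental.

noun class = class III: zero marking, form stays fodidde.
Attach number plural -thu → fodiddethu.
Attach case instrumental -gi → fodiddethugi.
Apply vowel harmony: fodiddethugi → fodiddethigi.

fodiddethigi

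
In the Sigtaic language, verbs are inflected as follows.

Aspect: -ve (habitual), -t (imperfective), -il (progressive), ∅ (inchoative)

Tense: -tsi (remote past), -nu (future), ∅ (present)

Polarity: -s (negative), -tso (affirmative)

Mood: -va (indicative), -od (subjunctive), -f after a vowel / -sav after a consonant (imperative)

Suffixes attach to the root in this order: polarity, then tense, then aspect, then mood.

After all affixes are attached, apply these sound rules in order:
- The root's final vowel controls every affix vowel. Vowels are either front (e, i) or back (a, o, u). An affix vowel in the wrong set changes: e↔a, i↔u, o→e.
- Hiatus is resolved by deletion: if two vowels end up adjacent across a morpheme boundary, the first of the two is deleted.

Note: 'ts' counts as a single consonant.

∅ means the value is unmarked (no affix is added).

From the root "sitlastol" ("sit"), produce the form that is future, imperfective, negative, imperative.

Attach polarity negative -s → sitlastols.
Attach tense future -nu → sitlastolsnu.
Attach aspect imperfective -t → sitlastolsnut.
Attach mood imperative -sav (after consonant 't') → sitlastolsnutsav.
Vowel harmony: no change.
Vowel deletion: no change.

sitlastolsnutsav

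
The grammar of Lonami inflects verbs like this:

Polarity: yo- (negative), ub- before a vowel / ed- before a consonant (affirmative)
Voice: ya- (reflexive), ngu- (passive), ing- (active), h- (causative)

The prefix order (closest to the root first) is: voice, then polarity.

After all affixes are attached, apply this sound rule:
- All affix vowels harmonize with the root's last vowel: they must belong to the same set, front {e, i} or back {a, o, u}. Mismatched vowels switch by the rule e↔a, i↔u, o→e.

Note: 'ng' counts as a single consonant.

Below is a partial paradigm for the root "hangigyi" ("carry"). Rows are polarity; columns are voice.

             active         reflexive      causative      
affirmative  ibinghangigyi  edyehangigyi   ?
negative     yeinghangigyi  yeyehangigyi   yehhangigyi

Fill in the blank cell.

Attach voice causative h- → hhangigyi.
Attach polarity affirmative ed- (before consonant 'h') → edhhangigyi.
Vowel harmony: no change.

edhhangigyi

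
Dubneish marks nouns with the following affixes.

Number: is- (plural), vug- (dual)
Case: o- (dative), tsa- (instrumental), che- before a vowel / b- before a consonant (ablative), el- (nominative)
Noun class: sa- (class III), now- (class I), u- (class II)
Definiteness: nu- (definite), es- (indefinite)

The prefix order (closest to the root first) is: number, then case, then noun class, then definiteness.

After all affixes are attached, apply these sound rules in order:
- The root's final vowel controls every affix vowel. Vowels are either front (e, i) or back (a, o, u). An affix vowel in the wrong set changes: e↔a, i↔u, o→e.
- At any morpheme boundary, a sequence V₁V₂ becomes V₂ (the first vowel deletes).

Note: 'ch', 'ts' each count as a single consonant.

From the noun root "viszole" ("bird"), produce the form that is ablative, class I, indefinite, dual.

Attach number dual vug- → vugviszole.
Attach case ablative b- (before consonant 'v') → bvugviszole.
Attach noun class class I now- → nowbvugviszole.
Attach definiteness indefinite es- → esnowbvugviszole.
Apply vowel harmony: esnowbvugviszole → esnewbvigviszole.
Vowel deletion: no change.

esnewbvigviszole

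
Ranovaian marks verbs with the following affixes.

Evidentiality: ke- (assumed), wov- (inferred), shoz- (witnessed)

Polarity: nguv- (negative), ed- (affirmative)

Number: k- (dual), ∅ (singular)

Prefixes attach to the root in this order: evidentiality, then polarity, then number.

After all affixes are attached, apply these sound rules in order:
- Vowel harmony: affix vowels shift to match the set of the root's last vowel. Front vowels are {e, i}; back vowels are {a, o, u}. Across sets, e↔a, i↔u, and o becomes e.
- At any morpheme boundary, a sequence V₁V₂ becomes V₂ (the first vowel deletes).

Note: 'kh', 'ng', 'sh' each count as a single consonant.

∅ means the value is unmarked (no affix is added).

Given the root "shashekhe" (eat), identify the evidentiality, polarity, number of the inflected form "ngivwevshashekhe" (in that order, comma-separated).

inferred, negative, singular

Segment: nguv-wov-shashekhe.
evidentiality: wov- → inferred.
polarity: nguv- → negative.
number: ∅ → singular.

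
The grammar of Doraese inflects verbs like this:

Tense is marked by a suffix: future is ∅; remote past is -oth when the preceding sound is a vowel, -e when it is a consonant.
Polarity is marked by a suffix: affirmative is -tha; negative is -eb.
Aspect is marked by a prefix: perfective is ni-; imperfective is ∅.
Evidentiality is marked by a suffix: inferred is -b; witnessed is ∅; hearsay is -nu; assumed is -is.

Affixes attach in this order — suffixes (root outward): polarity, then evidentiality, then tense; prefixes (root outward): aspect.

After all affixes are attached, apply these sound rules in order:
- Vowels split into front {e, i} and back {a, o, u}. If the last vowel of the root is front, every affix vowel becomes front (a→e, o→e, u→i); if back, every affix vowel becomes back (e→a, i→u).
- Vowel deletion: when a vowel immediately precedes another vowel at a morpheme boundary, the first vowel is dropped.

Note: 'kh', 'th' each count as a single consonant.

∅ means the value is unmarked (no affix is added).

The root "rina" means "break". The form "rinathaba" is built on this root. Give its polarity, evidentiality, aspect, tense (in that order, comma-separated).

Segment: rina-tha-b-e.
polarity: -tha → affirmative.
evidentiality: -b → inferred.
aspect: ∅ → imperfective.
tense: -oth/e → remote past.

affirmative, inferred, imperfective, remote past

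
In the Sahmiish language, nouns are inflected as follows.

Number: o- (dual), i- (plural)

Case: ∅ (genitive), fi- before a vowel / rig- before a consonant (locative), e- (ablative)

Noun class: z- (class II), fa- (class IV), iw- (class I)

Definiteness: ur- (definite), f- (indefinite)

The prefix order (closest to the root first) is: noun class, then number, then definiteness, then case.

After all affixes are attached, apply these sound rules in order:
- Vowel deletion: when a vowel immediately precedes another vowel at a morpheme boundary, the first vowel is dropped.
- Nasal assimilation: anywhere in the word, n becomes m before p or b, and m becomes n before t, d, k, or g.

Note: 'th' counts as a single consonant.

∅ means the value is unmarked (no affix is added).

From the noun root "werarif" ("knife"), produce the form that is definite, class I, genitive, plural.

Attach noun class class I iw- → iwwerarif.
Attach number plural i- → iiwwerarif.
Attach definiteness definite ur- → uriiwwerarif.
case = genitive: zero marking, form stays uriiwwerarif.
Apply vowel deletion: uriiwwerarif → uriwwerarif.
Nasal assimilation: no change.

uriwwerarif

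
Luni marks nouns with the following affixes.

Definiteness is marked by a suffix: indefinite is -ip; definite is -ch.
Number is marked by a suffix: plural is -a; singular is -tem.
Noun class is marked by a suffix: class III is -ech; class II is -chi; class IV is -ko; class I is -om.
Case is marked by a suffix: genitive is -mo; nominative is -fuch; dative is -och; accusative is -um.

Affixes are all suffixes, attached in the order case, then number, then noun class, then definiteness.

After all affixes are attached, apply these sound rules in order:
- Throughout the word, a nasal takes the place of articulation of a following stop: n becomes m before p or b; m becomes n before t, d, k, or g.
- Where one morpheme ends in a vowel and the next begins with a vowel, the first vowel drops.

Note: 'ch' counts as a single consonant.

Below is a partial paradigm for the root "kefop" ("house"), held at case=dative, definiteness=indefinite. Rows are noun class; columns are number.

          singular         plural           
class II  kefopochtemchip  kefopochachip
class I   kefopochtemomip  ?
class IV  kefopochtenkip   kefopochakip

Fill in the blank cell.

Attach case dative -och → kefopoch.
Attach number plural -a → kefopocha.
Attach noun class class I -om → kefopochaom.
Attach definiteness indefinite -ip → kefopochaomip.
Nasal assimilation: no change.
Apply vowel deletion: kefopochaomip → kefopochomip.

kefopochomip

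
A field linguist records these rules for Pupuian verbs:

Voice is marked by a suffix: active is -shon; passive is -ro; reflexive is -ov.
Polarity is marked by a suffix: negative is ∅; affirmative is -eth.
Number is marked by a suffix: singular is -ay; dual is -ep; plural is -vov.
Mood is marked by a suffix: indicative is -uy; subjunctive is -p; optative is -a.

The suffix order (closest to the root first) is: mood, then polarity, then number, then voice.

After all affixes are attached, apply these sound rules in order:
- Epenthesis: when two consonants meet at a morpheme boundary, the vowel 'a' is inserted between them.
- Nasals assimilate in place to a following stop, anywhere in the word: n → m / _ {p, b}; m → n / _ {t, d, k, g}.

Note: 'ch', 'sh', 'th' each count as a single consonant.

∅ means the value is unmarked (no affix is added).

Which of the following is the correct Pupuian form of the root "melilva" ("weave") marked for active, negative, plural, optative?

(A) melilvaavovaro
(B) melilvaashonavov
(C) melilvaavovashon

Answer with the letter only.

Attach mood optative -a → melilvaa.
polarity = negative: zero marking, form stays melilvaa.
Attach number plural -vov → melilvaavov.
Attach voice active -shon → melilvaavovshon.
Apply epenthesis: melilvaavovshon → melilvaavovashon.
Nasal assimilation: no change.
So the correct form is melilvaavovashon, option (C).
(B) melilvaashonavov is wrong: it has the affixes in the wrong order.
(A) melilvaavovaro is wrong: it uses passive instead of active for voice.

C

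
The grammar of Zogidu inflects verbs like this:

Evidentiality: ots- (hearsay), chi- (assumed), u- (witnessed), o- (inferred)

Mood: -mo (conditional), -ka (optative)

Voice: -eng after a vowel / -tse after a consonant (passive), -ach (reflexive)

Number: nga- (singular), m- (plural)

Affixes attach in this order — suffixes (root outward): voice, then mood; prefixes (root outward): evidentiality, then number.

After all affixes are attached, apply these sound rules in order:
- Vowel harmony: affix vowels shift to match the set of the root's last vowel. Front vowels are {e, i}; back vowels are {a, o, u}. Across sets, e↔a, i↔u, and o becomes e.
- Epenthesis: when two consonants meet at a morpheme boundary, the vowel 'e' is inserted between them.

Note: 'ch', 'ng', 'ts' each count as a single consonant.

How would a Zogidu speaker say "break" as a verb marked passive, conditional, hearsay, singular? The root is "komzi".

Attach voice passive -eng (after vowel 'i') → komzieng.
Attach mood conditional -mo → komziengmo.
Attach evidentiality hearsay ots- → otskomziengmo.
Attach number singular nga- → ngaotskomziengmo.
Apply vowel harmony: ngaotskomziengmo → ngeetskomziengme.
Apply epenthesis: ngeetskomziengme → ngeetsekomziengeme.

ngeetsekomziengeme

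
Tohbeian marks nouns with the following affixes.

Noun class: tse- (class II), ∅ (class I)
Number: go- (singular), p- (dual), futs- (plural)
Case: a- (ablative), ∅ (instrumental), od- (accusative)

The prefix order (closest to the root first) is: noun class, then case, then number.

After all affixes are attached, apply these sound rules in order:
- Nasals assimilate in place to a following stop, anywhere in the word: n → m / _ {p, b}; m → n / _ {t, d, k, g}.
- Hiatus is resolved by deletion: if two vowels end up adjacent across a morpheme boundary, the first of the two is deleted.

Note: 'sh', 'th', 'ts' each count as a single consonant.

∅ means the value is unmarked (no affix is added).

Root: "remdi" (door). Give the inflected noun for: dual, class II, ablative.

Attach noun class class II tse- → tseremdi.
Attach case ablative a- → atseremdi.
Attach number dual p- → patseremdi.
Apply nasal assimilation: patseremdi → patserendi.
Vowel deletion: no change.

patserendi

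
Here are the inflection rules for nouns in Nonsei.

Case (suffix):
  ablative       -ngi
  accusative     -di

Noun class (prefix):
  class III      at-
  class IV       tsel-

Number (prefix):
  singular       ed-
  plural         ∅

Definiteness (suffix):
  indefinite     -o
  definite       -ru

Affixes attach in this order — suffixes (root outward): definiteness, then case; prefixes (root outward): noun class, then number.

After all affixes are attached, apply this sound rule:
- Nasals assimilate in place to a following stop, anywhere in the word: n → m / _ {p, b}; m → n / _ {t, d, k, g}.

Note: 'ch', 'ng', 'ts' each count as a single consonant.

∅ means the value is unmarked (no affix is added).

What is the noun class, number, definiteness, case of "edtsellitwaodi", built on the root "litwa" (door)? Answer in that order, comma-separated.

class IV, singular, indefinite, accusative

Segment: ed-tsel-litwa-o-di.
noun class: tsel- → class IV.
number: ed- → singular.
definiteness: -o → indefinite.
case: -di → accusative.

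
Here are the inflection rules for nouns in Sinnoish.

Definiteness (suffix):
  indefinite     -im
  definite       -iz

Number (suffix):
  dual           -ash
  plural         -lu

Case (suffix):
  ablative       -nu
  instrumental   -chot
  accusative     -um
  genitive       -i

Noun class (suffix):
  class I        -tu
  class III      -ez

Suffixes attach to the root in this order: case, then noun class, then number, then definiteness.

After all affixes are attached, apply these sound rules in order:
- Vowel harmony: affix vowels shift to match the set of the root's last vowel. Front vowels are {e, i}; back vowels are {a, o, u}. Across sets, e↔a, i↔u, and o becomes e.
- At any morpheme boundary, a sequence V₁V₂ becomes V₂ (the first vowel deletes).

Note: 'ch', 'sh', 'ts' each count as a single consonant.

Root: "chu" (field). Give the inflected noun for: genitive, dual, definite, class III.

chazashuz

Attach case genitive -i → chui.
Attach noun class class III -ez → chuiez.
Attach number dual -ash → chuiezash.
Attach definiteness definite -iz → chuiezashiz.
Apply vowel harmony: chuiezashiz → chuuazashuz.
Apply vowel deletion: chuuazashuz → chazashuz.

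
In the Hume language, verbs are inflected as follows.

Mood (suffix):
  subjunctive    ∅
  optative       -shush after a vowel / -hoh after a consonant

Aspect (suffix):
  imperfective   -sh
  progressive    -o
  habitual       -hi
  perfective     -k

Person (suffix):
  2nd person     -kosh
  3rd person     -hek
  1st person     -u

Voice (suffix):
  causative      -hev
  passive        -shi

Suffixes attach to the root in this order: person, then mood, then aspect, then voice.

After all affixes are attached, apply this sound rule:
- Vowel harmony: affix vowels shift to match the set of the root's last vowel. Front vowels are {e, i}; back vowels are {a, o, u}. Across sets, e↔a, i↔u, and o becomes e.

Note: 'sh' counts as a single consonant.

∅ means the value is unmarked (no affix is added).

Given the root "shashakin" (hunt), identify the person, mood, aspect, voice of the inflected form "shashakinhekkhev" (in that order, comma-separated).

3rd person, subjunctive, perfective, causative

Segment: shashakin-hek-k-hev.
person: -hek → 3rd person.
mood: ∅ → subjunctive.
aspect: -k → perfective.
voice: -hev → causative.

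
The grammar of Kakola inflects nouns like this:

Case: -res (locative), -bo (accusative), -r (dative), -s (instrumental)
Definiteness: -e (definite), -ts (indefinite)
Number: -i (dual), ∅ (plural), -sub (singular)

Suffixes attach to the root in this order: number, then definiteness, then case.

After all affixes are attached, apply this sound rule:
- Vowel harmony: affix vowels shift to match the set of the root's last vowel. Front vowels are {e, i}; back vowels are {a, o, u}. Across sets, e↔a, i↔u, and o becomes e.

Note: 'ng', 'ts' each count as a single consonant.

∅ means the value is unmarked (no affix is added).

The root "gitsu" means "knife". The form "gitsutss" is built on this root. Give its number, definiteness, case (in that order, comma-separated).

Segment: gitsu-ts-s.
number: ∅ → plural.
definiteness: -ts → indefinite.
case: -s → instrumental.

plural, indefinite, instrumental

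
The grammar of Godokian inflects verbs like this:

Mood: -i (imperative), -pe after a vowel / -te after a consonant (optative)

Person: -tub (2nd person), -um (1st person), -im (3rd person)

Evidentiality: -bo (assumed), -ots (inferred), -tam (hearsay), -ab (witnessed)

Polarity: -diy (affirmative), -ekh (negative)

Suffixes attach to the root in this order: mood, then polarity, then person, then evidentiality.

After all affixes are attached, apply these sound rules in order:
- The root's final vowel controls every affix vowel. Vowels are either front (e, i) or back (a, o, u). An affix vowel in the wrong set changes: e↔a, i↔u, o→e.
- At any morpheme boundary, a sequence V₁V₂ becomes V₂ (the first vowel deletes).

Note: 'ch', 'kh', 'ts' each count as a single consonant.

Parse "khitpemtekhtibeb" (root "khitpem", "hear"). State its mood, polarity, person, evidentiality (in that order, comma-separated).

Segment: khitpem-te-ekh-tub-ab.
mood: -pe/te → optative.
polarity: -ekh → negative.
person: -tub → 2nd person.
evidentiality: -ab → witnessed.

optative, negative, 2nd person, witnessed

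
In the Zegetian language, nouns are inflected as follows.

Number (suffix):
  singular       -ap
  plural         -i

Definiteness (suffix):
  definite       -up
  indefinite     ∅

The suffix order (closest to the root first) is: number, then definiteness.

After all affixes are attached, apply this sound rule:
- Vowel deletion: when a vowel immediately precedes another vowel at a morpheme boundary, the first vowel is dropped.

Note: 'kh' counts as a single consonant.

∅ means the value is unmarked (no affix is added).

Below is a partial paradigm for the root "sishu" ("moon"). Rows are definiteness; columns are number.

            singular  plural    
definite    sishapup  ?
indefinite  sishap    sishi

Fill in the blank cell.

Attach number plural -i → sishui.
Attach definiteness definite -up → sishuiup.
Apply vowel deletion: sishuiup → sishup.

sishup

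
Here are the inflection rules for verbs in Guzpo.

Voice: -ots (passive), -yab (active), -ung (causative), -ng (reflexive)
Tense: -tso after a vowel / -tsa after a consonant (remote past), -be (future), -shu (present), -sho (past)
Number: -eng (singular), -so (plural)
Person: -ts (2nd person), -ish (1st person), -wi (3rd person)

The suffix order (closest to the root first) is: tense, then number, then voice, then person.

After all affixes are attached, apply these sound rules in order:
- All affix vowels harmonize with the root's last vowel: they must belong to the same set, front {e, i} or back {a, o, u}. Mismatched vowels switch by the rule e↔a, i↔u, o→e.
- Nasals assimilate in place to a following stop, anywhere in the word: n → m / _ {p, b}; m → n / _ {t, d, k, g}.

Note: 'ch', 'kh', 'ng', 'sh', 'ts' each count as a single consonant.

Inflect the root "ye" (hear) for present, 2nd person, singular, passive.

Attach tense present -shu → yeshu.
Attach number singular -eng → yeshueng.
Attach voice passive -ots → yeshuengots.
Attach person 2nd person -ts → yeshuengotsts.
Apply vowel harmony: yeshuengotsts → yeshiengetsts.
Nasal assimilation: no change.

yeshiengetsts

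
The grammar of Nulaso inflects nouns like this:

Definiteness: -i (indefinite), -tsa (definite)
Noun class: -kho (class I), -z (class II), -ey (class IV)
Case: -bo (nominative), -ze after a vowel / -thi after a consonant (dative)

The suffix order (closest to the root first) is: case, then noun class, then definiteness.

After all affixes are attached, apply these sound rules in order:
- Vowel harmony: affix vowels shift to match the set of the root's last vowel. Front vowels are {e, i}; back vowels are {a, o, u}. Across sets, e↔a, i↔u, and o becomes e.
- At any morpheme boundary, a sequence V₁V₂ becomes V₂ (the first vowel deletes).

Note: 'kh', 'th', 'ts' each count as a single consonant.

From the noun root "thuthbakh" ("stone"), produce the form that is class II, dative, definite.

Attach case dative -thi (after consonant 'kh') → thuthbakhthi.
Attach noun class class II -z → thuthbakhthiz.
Attach definiteness definite -tsa → thuthbakhthiztsa.
Apply vowel harmony: thuthbakhthiztsa → thuthbakhthuztsa.
Vowel deletion: no change.

thuthbakhthuztsa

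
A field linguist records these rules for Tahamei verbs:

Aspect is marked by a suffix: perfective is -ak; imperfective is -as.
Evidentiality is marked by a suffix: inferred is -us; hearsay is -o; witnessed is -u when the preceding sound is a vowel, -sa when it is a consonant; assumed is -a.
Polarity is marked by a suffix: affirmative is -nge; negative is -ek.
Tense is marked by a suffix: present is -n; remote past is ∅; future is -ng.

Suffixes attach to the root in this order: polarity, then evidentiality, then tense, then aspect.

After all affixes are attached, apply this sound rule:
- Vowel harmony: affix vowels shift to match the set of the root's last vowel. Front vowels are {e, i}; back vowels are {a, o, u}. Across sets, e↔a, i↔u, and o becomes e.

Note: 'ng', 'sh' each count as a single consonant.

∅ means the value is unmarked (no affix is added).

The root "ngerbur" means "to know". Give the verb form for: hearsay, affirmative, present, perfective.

ngerburngaonak

Attach polarity affirmative -nge → ngerburnge.
Attach evidentiality hearsay -o → ngerburngeo.
Attach tense present -n → ngerburngeon.
Attach aspect perfective -ak → ngerburngeonak.
Apply vowel harmony: ngerburngeonak → ngerburngaonak.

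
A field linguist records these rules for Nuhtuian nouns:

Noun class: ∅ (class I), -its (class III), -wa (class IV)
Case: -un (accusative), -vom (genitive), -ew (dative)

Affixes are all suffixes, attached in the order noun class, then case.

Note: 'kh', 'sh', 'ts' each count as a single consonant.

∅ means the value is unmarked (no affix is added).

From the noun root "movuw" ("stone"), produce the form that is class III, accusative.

Attach noun class class III -its → movuwits.
Attach case accusative -un → movuwitsun.

movuwitsun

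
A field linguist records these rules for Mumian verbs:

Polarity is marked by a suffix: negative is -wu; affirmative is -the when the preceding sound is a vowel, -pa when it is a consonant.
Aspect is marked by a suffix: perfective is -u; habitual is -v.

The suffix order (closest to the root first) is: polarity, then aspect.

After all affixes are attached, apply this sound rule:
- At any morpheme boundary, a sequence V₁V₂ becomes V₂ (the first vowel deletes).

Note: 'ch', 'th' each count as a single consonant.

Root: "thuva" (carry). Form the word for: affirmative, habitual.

thuvathev

Attach polarity affirmative -the (after vowel 'a') → thuvathe.
Attach aspect habitual -v → thuvathev.
Vowel deletion: no change.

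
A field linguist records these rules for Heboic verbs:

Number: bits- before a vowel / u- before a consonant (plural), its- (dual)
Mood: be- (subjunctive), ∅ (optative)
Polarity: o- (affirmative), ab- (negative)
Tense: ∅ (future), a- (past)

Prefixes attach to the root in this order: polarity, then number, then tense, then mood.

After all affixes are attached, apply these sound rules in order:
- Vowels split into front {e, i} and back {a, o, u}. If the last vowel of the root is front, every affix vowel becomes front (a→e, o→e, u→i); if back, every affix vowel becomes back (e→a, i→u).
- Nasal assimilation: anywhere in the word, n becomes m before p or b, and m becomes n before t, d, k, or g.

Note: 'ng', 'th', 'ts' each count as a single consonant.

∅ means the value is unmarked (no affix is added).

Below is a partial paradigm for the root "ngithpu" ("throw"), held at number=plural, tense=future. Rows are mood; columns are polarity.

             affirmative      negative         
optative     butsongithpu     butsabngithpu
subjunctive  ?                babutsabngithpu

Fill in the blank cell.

Attach polarity affirmative o- → ongithpu.
Attach number plural bits- (before vowel 'o') → bitsongithpu.
tense = future: zero marking, form stays bitsongithpu.
Attach mood subjunctive be- → bebitsongithpu.
Apply vowel harmony: bebitsongithpu → babutsongithpu.
Nasal assimilation: no change.

babutsongithpu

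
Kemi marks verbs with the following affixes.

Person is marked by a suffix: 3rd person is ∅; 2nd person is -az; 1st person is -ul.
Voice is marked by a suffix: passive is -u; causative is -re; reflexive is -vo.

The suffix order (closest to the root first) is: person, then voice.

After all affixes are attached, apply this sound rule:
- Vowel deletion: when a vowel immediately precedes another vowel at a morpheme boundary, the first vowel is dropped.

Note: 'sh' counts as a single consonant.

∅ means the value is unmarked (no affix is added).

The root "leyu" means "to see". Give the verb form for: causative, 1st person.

leyulre

Attach person 1st person -ul → leyuul.
Attach voice causative -re → leyuulre.
Apply vowel deletion: leyuulre → leyulre.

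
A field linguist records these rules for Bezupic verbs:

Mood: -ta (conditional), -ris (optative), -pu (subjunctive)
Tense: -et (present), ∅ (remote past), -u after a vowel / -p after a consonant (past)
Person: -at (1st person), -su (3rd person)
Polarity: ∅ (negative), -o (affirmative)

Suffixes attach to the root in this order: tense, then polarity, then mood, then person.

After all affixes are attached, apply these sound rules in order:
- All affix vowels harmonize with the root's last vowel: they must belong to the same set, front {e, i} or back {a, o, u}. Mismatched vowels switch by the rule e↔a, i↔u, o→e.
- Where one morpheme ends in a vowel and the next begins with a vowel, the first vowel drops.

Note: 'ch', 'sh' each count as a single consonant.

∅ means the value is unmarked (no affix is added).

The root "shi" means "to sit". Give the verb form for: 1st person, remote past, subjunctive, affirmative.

tense = remote past: zero marking, form stays shi.
Attach polarity affirmative -o → shio.
Attach mood subjunctive -pu → shiopu.
Attach person 1st person -at → shiopuat.
Apply vowel harmony: shiopuat → shiepiet.
Apply vowel deletion: shiepiet → shepet.

shepet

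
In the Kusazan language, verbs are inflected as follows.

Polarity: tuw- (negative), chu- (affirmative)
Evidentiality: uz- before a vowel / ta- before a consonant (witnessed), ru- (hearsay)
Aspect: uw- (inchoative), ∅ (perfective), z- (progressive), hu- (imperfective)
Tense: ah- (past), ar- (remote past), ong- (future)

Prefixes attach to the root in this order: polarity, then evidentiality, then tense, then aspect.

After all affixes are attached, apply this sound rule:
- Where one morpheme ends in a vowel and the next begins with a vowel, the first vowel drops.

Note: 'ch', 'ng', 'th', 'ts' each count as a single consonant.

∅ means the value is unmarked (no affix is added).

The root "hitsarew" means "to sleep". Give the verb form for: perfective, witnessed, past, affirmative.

ahtachuhitsarew

Attach polarity affirmative chu- → chuhitsarew.
Attach evidentiality witnessed ta- (before consonant 'ch') → tachuhitsarew.
Attach tense past ah- → ahtachuhitsarew.
aspect = perfective: zero marking, form stays ahtachuhitsarew.
Vowel deletion: no change.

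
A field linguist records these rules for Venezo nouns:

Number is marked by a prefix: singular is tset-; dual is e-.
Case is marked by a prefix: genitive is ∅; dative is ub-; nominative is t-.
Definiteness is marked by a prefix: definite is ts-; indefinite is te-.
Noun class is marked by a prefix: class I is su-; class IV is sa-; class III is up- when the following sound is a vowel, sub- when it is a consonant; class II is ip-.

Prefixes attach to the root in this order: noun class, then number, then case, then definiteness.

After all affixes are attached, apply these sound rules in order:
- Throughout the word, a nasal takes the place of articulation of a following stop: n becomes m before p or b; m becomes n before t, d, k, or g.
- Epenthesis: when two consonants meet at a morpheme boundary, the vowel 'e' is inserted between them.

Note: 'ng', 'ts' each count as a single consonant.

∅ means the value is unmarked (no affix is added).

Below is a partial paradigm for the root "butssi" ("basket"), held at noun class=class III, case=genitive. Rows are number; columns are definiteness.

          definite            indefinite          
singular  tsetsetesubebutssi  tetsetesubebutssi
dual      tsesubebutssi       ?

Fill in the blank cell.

Attach noun class class III sub- (before consonant 'b') → subbutssi.
Attach number dual e- → esubbutssi.
case = genitive: zero marking, form stays esubbutssi.
Attach definiteness indefinite te- → teesubbutssi.
Nasal assimilation: no change.
Apply epenthesis: teesubbutssi → teesubebutssi.

teesubebutssi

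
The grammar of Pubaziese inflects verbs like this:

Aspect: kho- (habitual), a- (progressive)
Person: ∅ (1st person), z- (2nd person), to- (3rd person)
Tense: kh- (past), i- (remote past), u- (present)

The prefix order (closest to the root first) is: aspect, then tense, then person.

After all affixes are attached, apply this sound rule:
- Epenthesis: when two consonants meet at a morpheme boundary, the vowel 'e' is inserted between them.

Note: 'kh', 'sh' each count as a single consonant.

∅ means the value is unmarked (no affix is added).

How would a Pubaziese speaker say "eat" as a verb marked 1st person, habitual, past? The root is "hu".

Attach aspect habitual kho- → khohu.
Attach tense past kh- → khkhohu.
person = 1st person: zero marking, form stays khkhohu.
Apply epenthesis: khkhohu → khekhohu.

khekhohu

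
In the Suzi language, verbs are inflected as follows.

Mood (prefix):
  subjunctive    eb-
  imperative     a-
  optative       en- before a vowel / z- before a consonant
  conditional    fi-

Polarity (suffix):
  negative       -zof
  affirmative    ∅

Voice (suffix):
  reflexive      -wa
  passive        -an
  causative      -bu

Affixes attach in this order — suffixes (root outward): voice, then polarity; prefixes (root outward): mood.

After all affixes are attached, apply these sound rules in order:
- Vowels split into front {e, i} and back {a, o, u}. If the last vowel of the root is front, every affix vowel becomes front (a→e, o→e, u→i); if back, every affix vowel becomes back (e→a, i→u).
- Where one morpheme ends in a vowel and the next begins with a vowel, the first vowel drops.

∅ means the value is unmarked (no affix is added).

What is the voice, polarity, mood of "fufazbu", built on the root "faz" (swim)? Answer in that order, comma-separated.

Segment: fi-faz-bu.
voice: -bu → causative.
polarity: ∅ → affirmative.
mood: fi- → conditional.

causative, affirmative, conditional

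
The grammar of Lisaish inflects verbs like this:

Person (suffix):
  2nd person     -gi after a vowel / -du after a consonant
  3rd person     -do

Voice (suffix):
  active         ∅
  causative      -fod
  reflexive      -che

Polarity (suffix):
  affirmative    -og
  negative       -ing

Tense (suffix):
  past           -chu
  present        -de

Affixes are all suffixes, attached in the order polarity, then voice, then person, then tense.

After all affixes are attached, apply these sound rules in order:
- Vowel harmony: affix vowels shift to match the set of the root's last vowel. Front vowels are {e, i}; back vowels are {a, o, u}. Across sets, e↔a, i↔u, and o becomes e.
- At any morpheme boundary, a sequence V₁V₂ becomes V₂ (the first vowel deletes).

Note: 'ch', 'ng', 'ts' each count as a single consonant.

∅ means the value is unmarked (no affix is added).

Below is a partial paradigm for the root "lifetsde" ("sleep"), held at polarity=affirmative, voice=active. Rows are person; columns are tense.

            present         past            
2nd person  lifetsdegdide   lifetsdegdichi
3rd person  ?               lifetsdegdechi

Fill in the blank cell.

Attach polarity affirmative -og → lifetsdeog.
voice = active: zero marking, form stays lifetsdeog.
Attach person 3rd person -do → lifetsdeogdo.
Attach tense present -de → lifetsdeogdode.
Apply vowel harmony: lifetsdeogdode → lifetsdeegdede.
Apply vowel deletion: lifetsdeegdede → lifetsdegdede.

lifetsdegdede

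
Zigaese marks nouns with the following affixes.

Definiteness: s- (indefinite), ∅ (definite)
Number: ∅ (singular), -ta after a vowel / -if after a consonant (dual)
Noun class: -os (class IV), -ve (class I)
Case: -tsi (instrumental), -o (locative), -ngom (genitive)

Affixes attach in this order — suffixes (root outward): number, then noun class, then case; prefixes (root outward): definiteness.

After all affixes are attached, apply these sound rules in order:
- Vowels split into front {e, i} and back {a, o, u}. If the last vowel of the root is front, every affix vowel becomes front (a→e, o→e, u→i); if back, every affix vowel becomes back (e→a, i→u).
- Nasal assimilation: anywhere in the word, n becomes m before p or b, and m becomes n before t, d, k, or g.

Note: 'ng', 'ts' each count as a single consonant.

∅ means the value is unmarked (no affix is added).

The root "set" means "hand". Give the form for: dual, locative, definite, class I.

Attach number dual -if (after consonant 't') → setif.
Attach noun class class I -ve → setifve.
definiteness = definite: zero marking, form stays setifve.
Attach case locative -o → setifveo.
Apply vowel harmony: setifveo → setifvee.
Nasal assimilation: no change.

setifvee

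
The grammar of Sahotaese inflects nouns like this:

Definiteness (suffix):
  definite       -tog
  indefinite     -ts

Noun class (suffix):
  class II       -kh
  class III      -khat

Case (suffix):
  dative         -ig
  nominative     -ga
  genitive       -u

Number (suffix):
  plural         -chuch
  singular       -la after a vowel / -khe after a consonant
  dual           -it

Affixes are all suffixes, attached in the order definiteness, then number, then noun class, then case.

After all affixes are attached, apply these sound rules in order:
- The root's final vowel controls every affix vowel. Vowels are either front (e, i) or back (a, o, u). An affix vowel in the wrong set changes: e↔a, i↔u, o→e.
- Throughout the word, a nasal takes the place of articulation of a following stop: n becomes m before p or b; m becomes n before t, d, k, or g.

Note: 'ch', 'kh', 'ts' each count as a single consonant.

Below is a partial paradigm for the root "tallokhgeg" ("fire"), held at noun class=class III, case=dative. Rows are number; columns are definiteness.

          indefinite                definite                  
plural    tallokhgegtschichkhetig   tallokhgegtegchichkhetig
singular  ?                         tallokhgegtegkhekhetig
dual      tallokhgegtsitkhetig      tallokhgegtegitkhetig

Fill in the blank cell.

tallokhgegtskhekhetig

Attach definiteness indefinite -ts → tallokhgegts.
Attach number singular -khe (after consonant 'ts') → tallokhgegtskhe.
Attach noun class class III -khat → tallokhgegtskhekhat.
Attach case dative -ig → tallokhgegtskhekhatig.
Apply vowel harmony: tallokhgegtskhekhatig → tallokhgegtskhekhetig.
Nasal assimilation: no change.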